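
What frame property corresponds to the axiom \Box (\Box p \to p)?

Suppose □(□p→p) is valid. Take Rxy and set V(p)={w : Ryw}. Then at y, □p holds; since □(□p→p) at x, □p→p at y, so p at y, i.e. Ryy.
Conversely, any frame satisfying \forall x \forall y (Rxy \to Ryy) validates the schema.
Frame condition: \forall x \forall y (Rxy \to Ryy).

Shift-reflexivity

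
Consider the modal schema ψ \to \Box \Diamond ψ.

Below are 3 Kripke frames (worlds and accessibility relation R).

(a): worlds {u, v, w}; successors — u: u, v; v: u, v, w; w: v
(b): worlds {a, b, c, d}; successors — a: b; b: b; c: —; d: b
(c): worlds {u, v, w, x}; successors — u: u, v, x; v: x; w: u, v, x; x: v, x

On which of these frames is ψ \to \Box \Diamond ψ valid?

(a)

The schema corresponds to symmetry: \forall x \forall y (Rxy \to Ryx).
(a): condition met.
(b): fails — Rdb but not Rbd.
(c): fails — Ruv but not Rvu.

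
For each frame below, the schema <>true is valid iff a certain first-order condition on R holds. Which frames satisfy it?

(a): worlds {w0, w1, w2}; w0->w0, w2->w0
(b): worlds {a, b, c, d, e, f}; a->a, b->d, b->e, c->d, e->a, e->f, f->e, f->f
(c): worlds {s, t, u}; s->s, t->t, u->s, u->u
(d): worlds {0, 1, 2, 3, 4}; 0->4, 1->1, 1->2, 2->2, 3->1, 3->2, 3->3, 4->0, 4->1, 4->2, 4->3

The schema corresponds to seriality: forall x exists y Rxy.
(a): fails — world w1 has no successor.
(b): fails — world d has no successor.
(c): holds.
(d): holds.

(c), (d)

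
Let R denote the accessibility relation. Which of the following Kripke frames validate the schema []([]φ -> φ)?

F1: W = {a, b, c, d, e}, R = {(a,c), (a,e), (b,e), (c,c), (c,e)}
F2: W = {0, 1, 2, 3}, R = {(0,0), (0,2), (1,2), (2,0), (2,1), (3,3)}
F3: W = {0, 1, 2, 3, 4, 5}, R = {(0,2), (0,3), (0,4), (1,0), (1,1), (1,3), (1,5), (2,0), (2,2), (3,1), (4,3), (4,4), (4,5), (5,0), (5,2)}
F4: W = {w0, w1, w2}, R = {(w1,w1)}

F4

The schema corresponds to shift-reflexivity: forall x forall y (Rxy -> Ryy).
F1: fails — Rae but not Ree.
F2: fails — R02 but not R22.
F3: fails — R10 but not R00.
F4: satisfies the condition.
Valid on: F4.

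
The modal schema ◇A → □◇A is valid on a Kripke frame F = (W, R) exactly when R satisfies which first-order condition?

Suppose ◇A→□◇A is valid. Take Rxy, Rxz and set V(A)={y}. Then ◇A at x, so □◇A at x, so ◇A at z, so some w with Rzw has A; w=y, i.e. Rzy. By symmetry of the argument, Ryz.

the Euclidean property: ∀x ∀y ∀z (Rxy ∧ Rxz → Ryz)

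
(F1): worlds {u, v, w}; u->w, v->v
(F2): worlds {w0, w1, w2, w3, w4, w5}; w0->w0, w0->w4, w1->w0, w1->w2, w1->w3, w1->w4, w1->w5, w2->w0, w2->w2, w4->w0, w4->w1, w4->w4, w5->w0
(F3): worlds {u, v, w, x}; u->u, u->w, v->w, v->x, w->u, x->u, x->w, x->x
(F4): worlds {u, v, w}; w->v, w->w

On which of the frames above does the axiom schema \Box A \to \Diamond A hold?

(F3)

Frame correspondent (Sahlqvist): \forall x \exists y Rxy — i.e. seriality.
(F1): fails — world w has no successor.
(F2): fails — world w3 has no successor.
(F3): condition met.
(F4): fails — world u has no successor.
Valid on: (F3).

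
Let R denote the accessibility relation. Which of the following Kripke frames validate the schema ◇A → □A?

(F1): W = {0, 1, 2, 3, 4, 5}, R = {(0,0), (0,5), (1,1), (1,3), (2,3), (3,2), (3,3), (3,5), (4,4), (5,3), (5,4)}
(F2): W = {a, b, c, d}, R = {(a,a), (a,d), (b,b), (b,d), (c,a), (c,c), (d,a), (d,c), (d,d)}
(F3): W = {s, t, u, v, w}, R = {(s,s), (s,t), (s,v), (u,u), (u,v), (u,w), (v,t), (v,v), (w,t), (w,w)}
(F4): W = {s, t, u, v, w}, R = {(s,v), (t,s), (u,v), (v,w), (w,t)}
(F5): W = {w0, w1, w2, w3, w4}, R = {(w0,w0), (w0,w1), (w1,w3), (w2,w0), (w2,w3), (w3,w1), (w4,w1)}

(F4)

This is the axiom for partial functionality; its first-order frame correspondent is ∀x ∀y ∀z (Rxy ∧ Rxz → y = z).
(F1): fails — 0 sees both 0 and 5.
(F2): fails — a sees both a and d.
(F3): fails — s sees both s and t.
(F4): satisfies the condition.
(F5): fails — w0 sees both w0 and w1.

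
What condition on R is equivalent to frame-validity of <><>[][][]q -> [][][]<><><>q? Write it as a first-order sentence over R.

forall x forall y forall z ((x R^2 y & x R^3 z) -> exists w (y R^3 w & z R^3 w))

This is a Sahlqvist (Geach-type) schema ◇^2□^3q → □^3◇^3q.
Minimal-valuation argument: fix x; take any y with xR^2y and any z with xR^3z. Set V(q) to the set of worlds R-reachable from y in exactly 3 steps. Then □^3q holds at y, so the antecedent holds at x; validity forces ◇^3q at z, giving a w with zR^3w and yR^3w.
First-order correspondent: forall x forall y forall z ((x R^2 y & x R^3 z) -> exists w (y R^3 w & z R^3 w)).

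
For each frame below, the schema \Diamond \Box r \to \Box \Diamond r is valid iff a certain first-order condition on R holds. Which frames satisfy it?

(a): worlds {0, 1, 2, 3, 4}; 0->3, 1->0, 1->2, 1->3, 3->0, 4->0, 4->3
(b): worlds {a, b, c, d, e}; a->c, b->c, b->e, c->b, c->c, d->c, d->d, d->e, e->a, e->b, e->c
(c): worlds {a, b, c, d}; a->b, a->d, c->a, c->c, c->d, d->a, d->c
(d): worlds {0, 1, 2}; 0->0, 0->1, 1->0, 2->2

Frame correspondent (Sahlqvist): \forall x \forall y \forall z (Rxy \wedge Rxz \to \exists w (Ryw \wedge Rzw)) — i.e. convergence.
(a): fails — R10 and R12 but 0 and 2 have no common successor.
(b): holds.
(c): fails — Rab and Rab but b and b have no common successor.
(d): holds.
Valid on: (b), (d).

(b), (d)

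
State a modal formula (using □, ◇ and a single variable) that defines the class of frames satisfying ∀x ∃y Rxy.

□q → ◇q

This is seriality; the standard corresponding axiom is D: □q → ◇q.
Suppose □q→◇q is valid. At any x set V(q)=W. Then □q at x, so ◇q at x, so x has a successor.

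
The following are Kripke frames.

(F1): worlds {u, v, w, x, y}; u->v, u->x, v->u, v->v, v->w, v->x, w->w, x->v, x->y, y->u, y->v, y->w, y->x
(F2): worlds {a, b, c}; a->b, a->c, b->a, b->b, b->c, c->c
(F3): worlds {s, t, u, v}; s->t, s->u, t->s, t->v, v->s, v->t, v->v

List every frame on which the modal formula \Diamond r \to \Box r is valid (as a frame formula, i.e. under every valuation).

none

Frame correspondent (Sahlqvist): \forall x \forall y \forall z (Rxy \wedge Rxz \to y = z) — i.e. partial functionality.
(F1): fails — u sees both v and x.
(F2): fails — a sees both b and c.
(F3): fails — s sees both t and u.
Valid on no frame.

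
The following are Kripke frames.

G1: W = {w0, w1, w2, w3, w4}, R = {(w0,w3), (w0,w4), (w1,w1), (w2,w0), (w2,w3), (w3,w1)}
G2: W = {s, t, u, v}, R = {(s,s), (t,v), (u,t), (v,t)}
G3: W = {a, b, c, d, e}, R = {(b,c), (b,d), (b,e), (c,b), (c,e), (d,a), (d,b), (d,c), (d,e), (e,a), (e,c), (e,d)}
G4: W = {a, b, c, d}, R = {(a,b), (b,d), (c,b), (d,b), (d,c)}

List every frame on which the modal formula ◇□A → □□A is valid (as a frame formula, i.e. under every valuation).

Frame correspondent (Sahlqvist): ∀x ∀y ∀z ((xRy ∧ xR²z) → ∃w (yRw ∧ z = w)) — i.e. a generalized confluence (Geach) condition.
G1: fails — w0Rw4, w0R²w1 but no w with w4Rw and w1=w.
G2: condition met.
G3: fails — bRc, bR²a but no w with cRw and a=w.
G4: fails — dRb, dR²b but no w with bRw and b=w.

G2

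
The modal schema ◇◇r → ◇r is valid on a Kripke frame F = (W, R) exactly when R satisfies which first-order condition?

Transitivity

This schema is equivalent to the 4 axiom □r → □□r.
Its frame correspondent is transitivity — ∀x ∀y ∀z (Rxy ∧ Ryz → Rxz).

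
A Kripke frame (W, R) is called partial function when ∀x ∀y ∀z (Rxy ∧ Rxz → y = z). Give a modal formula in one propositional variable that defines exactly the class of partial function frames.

◇s → □s

This is partial functionality; the standard corresponding axiom is CD: ◇s → □s.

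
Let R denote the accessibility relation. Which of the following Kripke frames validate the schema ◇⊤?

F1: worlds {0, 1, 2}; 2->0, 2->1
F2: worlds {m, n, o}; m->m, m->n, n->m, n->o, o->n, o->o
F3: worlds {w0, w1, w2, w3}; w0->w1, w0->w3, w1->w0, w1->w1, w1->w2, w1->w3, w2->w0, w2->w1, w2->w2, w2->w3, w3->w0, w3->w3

This is the axiom for seriality; its first-order frame correspondent is ∀x ∃y Rxy.
F1: fails — world 0 has no successor.
F2: condition met.
F3: condition met.

F2, F3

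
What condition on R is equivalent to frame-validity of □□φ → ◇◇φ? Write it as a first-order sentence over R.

∀x ∃w (xR²w ∧ xR²w)

This is a Sahlqvist (Geach-type) schema ◇^0□^2φ → □^0◇^2φ.
Minimal-valuation argument: fix x; take any y with xR^0y and any z with xR^0z. Set V(φ) to the set of worlds R-reachable from y in exactly 2 steps. Then □^2φ holds at y, so the antecedent holds at x; validity forces ◇^2φ at z, giving a w with zR^2w and yR^2w.
First-order correspondent: ∀x ∃w (xR²w ∧ xR²w).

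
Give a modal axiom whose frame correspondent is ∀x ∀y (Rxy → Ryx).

r → □◇r

A defining formula is r → □◇r (the B axiom).
Suppose r→□◇r is valid. Take Rxy and set V(r)={x}. Then r at x, so □◇r at x, so ◇r at y, so some z with Ryz has r; z=x, i.e. Ryx.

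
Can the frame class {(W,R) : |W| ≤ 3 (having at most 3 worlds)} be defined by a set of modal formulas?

Not modally definable

Modal frame validity is preserved under disjoint unions.
Any modal formula valid on each of 4 disjoint one-world frames is valid on their disjoint union (validity is preserved under disjoint unions). Each one-world frame has |W|=1≤3, but the union has |W|=4.
Hence having at most 3 worlds is not modally definable.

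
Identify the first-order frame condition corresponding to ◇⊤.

Seriality

◇⊤ holds at w iff w has a successor, so frame-validity of ◇⊤ is exactly seriality. Equivalently via □p → ◇p:
Suppose □p→◇p is valid. At any x set V(p)=W. Then □p at x, so ◇p at x, so x has a successor.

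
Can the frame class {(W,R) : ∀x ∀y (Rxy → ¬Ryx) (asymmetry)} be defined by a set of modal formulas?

No

Any modally definable frame class is closed under surjective bounded morphisms.
The 5-cycle (worlds a,b,c,d,e with a→b→c→d→e→a) is asymmetric. Mapping every world to a single reflexive point • is a surjective bounded morphism, and the reflexive point is not asymmetric (R•• but asymmetry requires ¬R••).
So the class is not modally definable.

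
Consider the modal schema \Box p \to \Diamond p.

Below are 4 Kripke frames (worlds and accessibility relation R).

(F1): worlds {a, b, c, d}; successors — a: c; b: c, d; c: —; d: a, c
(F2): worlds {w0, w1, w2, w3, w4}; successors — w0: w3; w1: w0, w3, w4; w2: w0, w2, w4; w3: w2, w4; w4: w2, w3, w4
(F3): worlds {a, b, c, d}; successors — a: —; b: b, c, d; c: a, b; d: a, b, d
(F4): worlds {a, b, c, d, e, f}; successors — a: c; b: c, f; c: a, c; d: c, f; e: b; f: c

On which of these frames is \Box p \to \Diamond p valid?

The schema corresponds to seriality: \forall x \exists y Rxy.
(F1): fails — world c has no successor.
(F2): holds.
(F3): fails — world a has no successor.
(F4): holds.

(F2), (F4)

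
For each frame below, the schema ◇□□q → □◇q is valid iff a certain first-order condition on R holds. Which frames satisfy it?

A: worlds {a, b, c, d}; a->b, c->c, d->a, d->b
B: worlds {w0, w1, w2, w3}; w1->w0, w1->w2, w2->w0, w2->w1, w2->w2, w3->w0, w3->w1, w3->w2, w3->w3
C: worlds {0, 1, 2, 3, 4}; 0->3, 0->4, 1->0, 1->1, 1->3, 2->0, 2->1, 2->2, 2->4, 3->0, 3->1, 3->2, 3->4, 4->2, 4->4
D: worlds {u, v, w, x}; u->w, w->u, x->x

Frame correspondent (Sahlqvist): ∀x ∀y ∀z ((xRy ∧ xRz) → ∃w (yR²w ∧ zRw)) — i.e. a generalized confluence (Geach) condition.
A: fails — aRb, aRb but no w with bR²w and bRw.
B: fails — w1Rw0, w1Rw0 but no w with w0R²w and w0Rw.
C: satisfies the condition.
D: fails — uRw, uRw but no t with wR²t and wRt.

C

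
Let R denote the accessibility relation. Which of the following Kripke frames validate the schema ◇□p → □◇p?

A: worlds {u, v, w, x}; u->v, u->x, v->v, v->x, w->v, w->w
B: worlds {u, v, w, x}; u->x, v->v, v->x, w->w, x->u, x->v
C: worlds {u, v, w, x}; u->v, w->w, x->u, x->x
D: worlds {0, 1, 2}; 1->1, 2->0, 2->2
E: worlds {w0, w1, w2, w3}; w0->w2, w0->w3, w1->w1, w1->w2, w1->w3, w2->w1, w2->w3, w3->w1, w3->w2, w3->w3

B, E

This is the axiom for convergence; its first-order frame correspondent is ∀x ∀y ∀z (Rxy ∧ Rxz → ∃w (Ryw ∧ Rzw)).
A: fails — Ruv and Rux but v and x have no common successor.
B: satisfies the condition.
C: fails — Ruv and Ruv but v and v have no common successor.
D: fails — R22 and R20 but 2 and 0 have no common successor.
E: satisfies the condition.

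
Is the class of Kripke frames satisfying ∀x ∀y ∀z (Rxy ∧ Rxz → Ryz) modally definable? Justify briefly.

Yes — defined by ◇p → □◇p

Yes: it is the Euclidean property, defined by the 5 schema ◇p → □◇p.
Suppose ◇p→□◇p is valid. Take Rxy, Rxz and set V(p)={y}. Then ◇p at x, so □◇p at x, so ◇p at z, so some w with Rzw has p; w=y, i.e. Rzy. By symmetry of the argument, Ryz.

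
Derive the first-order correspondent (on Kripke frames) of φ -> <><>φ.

forall x exists w (x = w & x R^2 w)

This is a Sahlqvist (Geach-type) schema ◇^0□^0φ → □^0◇^2φ.
First-order correspondent: forall x exists w (x = w & x R^2 w).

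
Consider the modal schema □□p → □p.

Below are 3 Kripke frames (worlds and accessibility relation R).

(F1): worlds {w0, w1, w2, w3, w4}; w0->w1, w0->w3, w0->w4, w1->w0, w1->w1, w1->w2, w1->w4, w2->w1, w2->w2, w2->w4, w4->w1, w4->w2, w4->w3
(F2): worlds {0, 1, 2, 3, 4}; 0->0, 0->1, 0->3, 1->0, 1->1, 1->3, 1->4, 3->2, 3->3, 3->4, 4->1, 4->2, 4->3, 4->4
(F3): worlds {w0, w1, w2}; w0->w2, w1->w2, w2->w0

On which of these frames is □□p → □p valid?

The schema corresponds to density: ∀x ∀y (Rxy → ∃z (Rxz ∧ Rzy)).
(F1): fails — Rw4w3 but no z with Rw4z and Rzw3.
(F2): satisfies the condition.
(F3): fails — Rw1w2 but no z with Rw1z and Rzw2.

(F2)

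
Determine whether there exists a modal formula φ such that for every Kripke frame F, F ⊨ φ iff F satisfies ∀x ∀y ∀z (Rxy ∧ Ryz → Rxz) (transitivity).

This is a Sahlqvist condition; the 4 axiom □q → □□q defines it.

Yes, by □q → □□q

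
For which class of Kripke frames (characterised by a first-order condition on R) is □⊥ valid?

Emptiness of R

□⊥ is valid iff no world has any successor (otherwise □⊥ fails at any world with one).
The converse is a direct semantic check.
Frame condition: ∀x ∀y ¬Rxy.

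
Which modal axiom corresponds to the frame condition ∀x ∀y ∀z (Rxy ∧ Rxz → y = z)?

◇r → □r

A defining formula is ◇r → □r (the CD axiom).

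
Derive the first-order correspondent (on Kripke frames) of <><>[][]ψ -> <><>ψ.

forall x forall y (x R^2 y -> exists w (y R^2 w & x R^2 w))

This is a Sahlqvist (Geach-type) schema ◇^2□^2ψ → □^0◇^2ψ.
Minimal-valuation argument: fix x; take any y with xR^2y and any z with xR^0z. Set V(ψ) to the set of worlds R-reachable from y in exactly 2 steps. Then □^2ψ holds at y, so the antecedent holds at x; validity forces ◇^2ψ at z, giving a w with zR^2w and yR^2w.
First-order correspondent: forall x forall y (x R^2 y -> exists w (y R^2 w & x R^2 w)).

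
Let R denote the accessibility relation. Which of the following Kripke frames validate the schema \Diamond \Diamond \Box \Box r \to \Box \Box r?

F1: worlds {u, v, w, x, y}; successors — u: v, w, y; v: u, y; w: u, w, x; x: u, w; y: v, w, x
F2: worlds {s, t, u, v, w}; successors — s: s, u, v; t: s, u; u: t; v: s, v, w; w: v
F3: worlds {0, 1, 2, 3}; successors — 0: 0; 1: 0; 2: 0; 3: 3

F3

The schema corresponds to a generalized confluence (Geach) condition: \forall x \forall y \forall z ((x R^2 y \wedge x R^2 z) \to \exists w (y R^2 w \wedge z = w)).
F1: fails — uR²v, uR²u but no t with vR²t and u=t.
F2: fails — sR²t, sR²w but no w* with tR²w* and w=w*.
F3: ✓.
Valid on: F3.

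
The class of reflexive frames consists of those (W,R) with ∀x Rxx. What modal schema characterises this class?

□r → r

This is reflexivity; the standard corresponding axiom is T: □r → r.
Suppose □r→r is valid. At any x set V(r)={w : Rxw}. Then □r holds at x, so r holds at x, i.e. Rxx.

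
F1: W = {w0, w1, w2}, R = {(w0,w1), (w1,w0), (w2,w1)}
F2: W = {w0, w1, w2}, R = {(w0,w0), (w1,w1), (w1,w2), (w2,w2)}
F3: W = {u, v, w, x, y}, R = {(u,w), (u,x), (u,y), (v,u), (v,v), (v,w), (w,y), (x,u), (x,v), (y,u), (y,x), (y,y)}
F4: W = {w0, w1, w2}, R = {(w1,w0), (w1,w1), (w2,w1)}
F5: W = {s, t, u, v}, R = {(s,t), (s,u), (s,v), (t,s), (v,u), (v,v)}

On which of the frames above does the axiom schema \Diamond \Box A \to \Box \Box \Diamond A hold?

F2

The schema corresponds to a generalized confluence (Geach) condition: \forall x \forall y \forall z ((xRy \wedge x R^2 z) \to \exists w (yRw \wedge zRw)).
F1: fails — w0Rw1, w0R²w0 but no w with w1Rw and w0Rw.
F2: ✓.
F3: fails — uRw, uR²v but no t with wRt and vRt.
F4: fails — w1Rw0, w1R²w0 but no w with w0Rw and w0Rw.
F5: fails — sRt, sR²s but no w with tRw and sRw.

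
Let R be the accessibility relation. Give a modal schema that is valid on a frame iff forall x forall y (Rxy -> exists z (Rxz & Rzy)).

□□q → □q

The condition is density. The C4 schema □□q → □q defines it.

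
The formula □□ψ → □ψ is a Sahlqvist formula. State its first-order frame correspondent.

Suppose □□ψ→□ψ is valid. Take Rxy and set V(ψ)={w : xR²w}. Then □□ψ at x, so □ψ at x, so ψ at y, i.e. ∃z(Rxz∧Rzy).

Density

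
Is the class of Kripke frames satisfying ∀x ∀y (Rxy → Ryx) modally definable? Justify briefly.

Yes, by r → □◇r

This is a Sahlqvist condition; the B axiom r → □◇r defines it.
Suppose r→□◇r is valid. Take Rxy and set V(r)={x}. Then r at x, so □◇r at x, so ◇r at y, so some z with Ryz has r; z=x, i.e. Ryx.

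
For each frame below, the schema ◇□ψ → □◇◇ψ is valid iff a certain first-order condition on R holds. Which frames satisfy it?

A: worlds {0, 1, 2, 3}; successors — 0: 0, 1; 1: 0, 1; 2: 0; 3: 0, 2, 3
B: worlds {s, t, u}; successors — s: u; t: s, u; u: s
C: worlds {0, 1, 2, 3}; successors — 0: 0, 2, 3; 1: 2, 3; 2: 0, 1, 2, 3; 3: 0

A, C

This is the axiom for a generalized confluence (Geach) condition; its first-order frame correspondent is ∀x ∀y ∀z ((xRy ∧ xRz) → ∃w (yRw ∧ zR²w)).
A: holds.
B: fails — sRu, sRu but no w with uRw and uR²w.
C: holds.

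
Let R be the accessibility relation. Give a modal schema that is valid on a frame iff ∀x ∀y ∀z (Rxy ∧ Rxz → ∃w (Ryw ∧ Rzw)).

◇□ψ → □◇ψ

This is convergence; the standard corresponding axiom is .2: ◇□ψ → □◇ψ.
Suppose ◇□ψ→□◇ψ is valid. Take Rxy, Rxz and set V(ψ)={w : Ryw}. Then □ψ at y so ◇□ψ at x, so □◇ψ at x, so ◇ψ at z, giving w with Rzw and Ryw.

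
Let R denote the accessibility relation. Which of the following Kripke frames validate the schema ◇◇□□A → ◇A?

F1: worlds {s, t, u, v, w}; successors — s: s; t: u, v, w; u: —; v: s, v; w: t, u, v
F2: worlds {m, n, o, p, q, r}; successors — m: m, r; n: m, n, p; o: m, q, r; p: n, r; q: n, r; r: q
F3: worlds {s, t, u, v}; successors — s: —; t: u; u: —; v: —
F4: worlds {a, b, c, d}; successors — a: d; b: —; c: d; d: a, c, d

F3, F4

Frame correspondent (Sahlqvist): ∀x ∀y (xR²y → ∃w (yR²w ∧ xRw)) — i.e. a generalized confluence (Geach) condition.
F1: fails — tR²s but no w* with sR²w* and tRw*.
F2: fails — rR²n but no w with nR²w and rRw.
F3: satisfies the condition.
F4: satisfies the condition.
Valid on: F3, F4.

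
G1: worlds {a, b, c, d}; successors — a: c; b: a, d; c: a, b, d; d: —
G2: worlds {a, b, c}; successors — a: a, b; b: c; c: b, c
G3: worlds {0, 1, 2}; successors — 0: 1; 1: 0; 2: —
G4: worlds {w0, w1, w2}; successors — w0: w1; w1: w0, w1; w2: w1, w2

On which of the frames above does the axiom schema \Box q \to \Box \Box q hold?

The schema corresponds to transitivity: \forall x \forall y \forall z (Rxy \wedge Ryz \to Rxz).
G1: fails — Rba and Rac but not Rbc.
G2: fails — Rbc and Rcb but not Rbb.
G3: fails — R01 and R10 but not R00.
G4: fails — Rw0w1 and Rw1w0 but not Rw0w0.

none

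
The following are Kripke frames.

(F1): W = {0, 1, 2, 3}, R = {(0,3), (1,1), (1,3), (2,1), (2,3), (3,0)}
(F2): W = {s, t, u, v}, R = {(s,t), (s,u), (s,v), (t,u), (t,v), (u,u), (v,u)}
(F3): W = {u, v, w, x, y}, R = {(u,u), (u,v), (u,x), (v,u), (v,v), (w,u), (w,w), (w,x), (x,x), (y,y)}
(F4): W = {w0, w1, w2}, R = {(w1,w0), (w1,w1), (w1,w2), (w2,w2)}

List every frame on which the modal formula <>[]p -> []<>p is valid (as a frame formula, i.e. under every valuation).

(F2)

The schema corresponds to convergence: forall x forall y forall z (Rxy & Rxz -> exists w (Ryw & Rzw)).
(F1): fails — R11 and R13 but 1 and 3 have no common successor.
(F2): satisfies the condition.
(F3): fails — Ruv and Rux but v and x have no common successor.
(F4): fails — Rw1w2 and Rw1w0 but w2 and w0 have no common successor.
Valid on: (F2).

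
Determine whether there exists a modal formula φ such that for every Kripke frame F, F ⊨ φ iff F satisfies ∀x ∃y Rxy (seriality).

Yes, by □r → ◇r

The condition is seriality. A defining modal formula is □r → ◇r.
Suppose □r→◇r is valid. At any x set V(r)=W. Then □r at x, so ◇r at x, so x has a successor.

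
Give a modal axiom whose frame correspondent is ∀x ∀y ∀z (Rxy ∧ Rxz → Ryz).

The condition is the Euclidean property. The 5 schema ◇q → □◇q defines it.
Suppose ◇q→□◇q is valid. Take Rxy, Rxz and set V(q)={y}. Then ◇q at x, so □◇q at x, so ◇q at z, so some w with Rzw has q; w=y, i.e. Rzy. By symmetry of the argument, Ryz.

◇q → □◇q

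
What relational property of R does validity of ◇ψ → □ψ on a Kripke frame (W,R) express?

partial functionality: ∀x ∀y ∀z (Rxy ∧ Rxz → y = z)

Suppose ◇ψ→□ψ is valid. Take Rxy, Rxz and set V(ψ)={y}. Then ◇ψ at x, so □ψ at x, so ψ at z, i.e. z=y.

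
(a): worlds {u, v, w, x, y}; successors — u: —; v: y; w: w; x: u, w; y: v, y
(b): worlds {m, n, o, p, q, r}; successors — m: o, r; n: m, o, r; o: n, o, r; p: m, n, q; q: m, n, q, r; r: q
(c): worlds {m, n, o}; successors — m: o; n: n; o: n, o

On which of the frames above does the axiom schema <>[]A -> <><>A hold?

Frame correspondent (Sahlqvist): forall x forall y (xRy -> exists w (yRw & x R^2 w)) — i.e. a generalized confluence (Geach) condition.
(a): fails — xRu but no t with uRt and xR²t.
(b): condition met.
(c): condition met.

(b), (c)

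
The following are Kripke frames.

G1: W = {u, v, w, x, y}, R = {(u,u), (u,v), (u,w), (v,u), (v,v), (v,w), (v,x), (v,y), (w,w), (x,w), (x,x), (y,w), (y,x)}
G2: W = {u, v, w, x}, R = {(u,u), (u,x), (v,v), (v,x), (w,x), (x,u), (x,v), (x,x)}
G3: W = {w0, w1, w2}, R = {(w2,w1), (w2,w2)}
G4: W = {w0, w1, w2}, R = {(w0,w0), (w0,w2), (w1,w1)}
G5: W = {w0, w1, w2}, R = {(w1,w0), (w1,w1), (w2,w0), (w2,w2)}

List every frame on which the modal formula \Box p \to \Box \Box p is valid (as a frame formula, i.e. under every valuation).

The schema corresponds to transitivity: \forall x \forall y \forall z (Rxy \wedge Ryz \to Rxz).
G1: fails — Ruv and Rvx but not Rux.
G2: fails — Rwx and Rxu but not Rwu.
G3: ✓.
G4: ✓.
G5: ✓.

G3, G4, G5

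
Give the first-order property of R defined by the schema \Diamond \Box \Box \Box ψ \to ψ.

This is a Sahlqvist (Geach-type) schema ◇^1□^3ψ → □^0◇^0ψ.
Minimal-valuation argument: fix x; take any y with xR^1y and any z with xR^0z. Set V(ψ) to the set of worlds R-reachable from y in exactly 3 steps. Then □^3ψ holds at y, so the antecedent holds at x; validity forces ◇^0ψ at z, giving a w with zR^0w and yR^3w.
First-order correspondent: \forall x \forall y (xRy \to \exists w (y R^3 w \wedge x = w)).

\forall x \forall y (xRy \to \exists w (y R^3 w \wedge x = w))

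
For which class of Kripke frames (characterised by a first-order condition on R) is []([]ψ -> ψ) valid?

shift-reflexivity: forall x forall y (Rxy -> Ryy)

Suppose □(□ψ→ψ) is valid. Take Rxy and set V(ψ)={w : Ryw}. Then at y, □ψ holds; since □(□ψ→ψ) at x, □ψ→ψ at y, so ψ at y, i.e. Ryy.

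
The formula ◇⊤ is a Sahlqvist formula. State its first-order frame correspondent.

◇⊤ holds at w iff w has a successor, so frame-validity of ◇⊤ is exactly seriality. Equivalently via □A → ◇A:
Suppose □A→◇A is valid. At any x set V(A)=W. Then □A at x, so ◇A at x, so x has a successor.

Seriality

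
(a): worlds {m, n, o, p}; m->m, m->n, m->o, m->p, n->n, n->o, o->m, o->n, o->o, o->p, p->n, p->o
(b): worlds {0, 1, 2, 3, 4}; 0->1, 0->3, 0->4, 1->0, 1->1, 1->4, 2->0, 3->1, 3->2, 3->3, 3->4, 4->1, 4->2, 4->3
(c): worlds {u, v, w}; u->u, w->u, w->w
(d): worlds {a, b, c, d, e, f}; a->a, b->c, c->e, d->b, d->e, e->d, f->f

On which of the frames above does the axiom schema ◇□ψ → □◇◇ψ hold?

(a), (c)

Frame correspondent (Sahlqvist): ∀x ∀y ∀z ((xRy ∧ xRz) → ∃w (yRw ∧ zR²w)) — i.e. a generalized confluence (Geach) condition.
(a): satisfies the condition.
(b): fails — 3R2, 3R2 but no w with 2Rw and 2R²w.
(c): satisfies the condition.
(d): fails — bRc, bRc but no w with cRw and cR²w.
Valid on: (a), (c).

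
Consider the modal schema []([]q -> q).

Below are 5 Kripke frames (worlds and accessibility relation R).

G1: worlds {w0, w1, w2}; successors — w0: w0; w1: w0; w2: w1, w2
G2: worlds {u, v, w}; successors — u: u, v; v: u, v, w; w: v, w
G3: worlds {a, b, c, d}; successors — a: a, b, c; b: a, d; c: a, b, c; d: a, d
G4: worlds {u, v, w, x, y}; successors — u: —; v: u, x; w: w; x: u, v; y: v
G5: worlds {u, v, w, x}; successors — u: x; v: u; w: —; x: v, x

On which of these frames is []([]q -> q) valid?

G2

This is the axiom for shift-reflexivity; its first-order frame correspondent is forall x forall y (Rxy -> Ryy).
G1: fails — Rw2w1 but not Rw1w1.
G2: condition met.
G3: fails — Rab but not Rbb.
G4: fails — Rvu but not Ruu.
G5: fails — Rvu but not Ruu.
Valid on: G2.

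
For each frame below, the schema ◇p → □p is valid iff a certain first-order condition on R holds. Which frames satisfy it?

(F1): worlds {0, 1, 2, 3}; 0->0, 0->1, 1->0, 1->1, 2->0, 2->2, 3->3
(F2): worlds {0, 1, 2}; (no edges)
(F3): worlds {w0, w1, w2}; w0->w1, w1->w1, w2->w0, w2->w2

(F2)

Frame correspondent (Sahlqvist): ∀x ∀y ∀z (Rxy ∧ Rxz → y = z) — i.e. partial functionality.
(F1): fails — 0 sees both 0 and 1.
(F2): ✓.
(F3): fails — w2 sees both w0 and w2.
Valid on: (F2).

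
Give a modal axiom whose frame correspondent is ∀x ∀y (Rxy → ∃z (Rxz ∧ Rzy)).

This is density; the standard corresponding axiom is C4: □□ψ → □ψ.
Suppose □□ψ→□ψ is valid. Take Rxy and set V(ψ)={w : xR²w}. Then □□ψ at x, so □ψ at x, so ψ at y, i.e. ∃z(Rxz∧Rzy).

□□ψ → □ψ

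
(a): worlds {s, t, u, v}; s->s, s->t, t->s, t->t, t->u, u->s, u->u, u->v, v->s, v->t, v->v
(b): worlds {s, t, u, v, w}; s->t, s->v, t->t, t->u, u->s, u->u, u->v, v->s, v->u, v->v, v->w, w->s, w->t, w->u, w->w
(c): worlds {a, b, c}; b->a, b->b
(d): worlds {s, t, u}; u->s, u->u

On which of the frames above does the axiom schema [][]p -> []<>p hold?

(a), (b)

Frame correspondent (Sahlqvist): forall x forall z (xRz -> exists w (x R^2 w & zRw)) — i.e. a generalized confluence (Geach) condition.
(a): holds.
(b): holds.
(c): fails — bRa but no w with bR²w and aRw.
(d): fails — uRs but no w with uR²w and sRw.
Valid on: (a), (b).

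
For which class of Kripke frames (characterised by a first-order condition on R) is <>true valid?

seriality

◇⊤ holds at w iff w has a successor, so frame-validity of ◇⊤ is exactly seriality. Equivalently via □φ → ◇φ:
Suppose □φ→◇φ is valid. At any x set V(φ)=W. Then □φ at x, so ◇φ at x, so x has a successor.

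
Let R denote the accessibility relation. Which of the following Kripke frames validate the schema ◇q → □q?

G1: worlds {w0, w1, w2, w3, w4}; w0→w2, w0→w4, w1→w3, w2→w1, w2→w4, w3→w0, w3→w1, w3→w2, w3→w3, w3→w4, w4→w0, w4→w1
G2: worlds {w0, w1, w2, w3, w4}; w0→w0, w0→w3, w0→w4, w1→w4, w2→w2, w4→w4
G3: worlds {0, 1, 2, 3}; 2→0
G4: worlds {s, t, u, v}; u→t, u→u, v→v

G3

This is the axiom for partial functionality; its first-order frame correspondent is ∀x ∀y ∀z (Rxy ∧ Rxz → y = z).
G1: fails — w0 sees both w2 and w4.
G2: fails — w0 sees both w0 and w3.
G3: ✓.
G4: fails — u sees both t and u.
Valid on: G3.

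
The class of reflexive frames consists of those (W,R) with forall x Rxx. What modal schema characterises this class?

A defining formula is □s → s (the T axiom).
Suppose □s→s is valid. At any x set V(s)={w : Rxw}. Then □s holds at x, so s holds at x, i.e. Rxx.

□s → s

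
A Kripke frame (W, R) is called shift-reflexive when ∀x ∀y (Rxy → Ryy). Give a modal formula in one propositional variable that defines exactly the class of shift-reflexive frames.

□(□q → q)

This is shift-reflexivity; the standard corresponding axiom is T□: □(□q → q).
Suppose □(□q→q) is valid. Take Rxy and set V(q)={w : Ryw}. Then at y, □q holds; since □(□q→q) at x, □q→q at y, so q at y, i.e. Ryy.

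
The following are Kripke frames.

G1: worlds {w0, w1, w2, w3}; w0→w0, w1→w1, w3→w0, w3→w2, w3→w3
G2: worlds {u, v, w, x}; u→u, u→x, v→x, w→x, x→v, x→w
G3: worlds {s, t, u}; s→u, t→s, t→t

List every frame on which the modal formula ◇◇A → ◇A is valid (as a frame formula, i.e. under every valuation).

The schema corresponds to transitivity: ∀x ∀y ∀z (Rxy ∧ Ryz → Rxz).
G1: satisfies the condition.
G2: fails — Rxw and Rwx but not Rxx.
G3: fails — Rts and Rsu but not Rtu.

G1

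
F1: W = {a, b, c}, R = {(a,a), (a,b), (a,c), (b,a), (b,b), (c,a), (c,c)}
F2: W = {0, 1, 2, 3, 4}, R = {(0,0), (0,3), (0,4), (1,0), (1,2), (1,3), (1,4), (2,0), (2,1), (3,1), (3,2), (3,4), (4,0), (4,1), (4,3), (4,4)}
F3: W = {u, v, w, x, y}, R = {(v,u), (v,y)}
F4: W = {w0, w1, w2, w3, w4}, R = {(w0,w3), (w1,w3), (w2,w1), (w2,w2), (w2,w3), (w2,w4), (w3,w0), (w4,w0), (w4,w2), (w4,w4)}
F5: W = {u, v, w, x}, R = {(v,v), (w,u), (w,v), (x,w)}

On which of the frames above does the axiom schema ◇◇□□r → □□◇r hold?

F1, F2, F3

The schema corresponds to a generalized confluence (Geach) condition: ∀x ∀y ∀z ((xR²y ∧ xR²z) → ∃w (yR²w ∧ zRw)).
F1: condition met.
F2: condition met.
F3: condition met.
F4: fails — w0R²w0, w0R²w0 but no w with w0R²w and w0Rw.
F5: fails — xR²u, xR²u but no t with uR²t and uRt.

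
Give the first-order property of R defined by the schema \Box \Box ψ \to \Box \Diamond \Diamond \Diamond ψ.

\forall x \forall z (xRz \to \exists w (x R^2 w \wedge z R^3 w))

This is a Sahlqvist (Geach-type) schema ◇^0□^2ψ → □^1◇^3ψ.
Minimal-valuation argument: fix x; take any y with xR^0y and any z with xR^1z. Set V(ψ) to the set of worlds R-reachable from y in exactly 2 steps. Then □^2ψ holds at y, so the antecedent holds at x; validity forces ◇^3ψ at z, giving a w with zR^3w and yR^2w.
First-order correspondent: \forall x \forall z (xRz \to \exists w (x R^2 w \wedge z R^3 w)).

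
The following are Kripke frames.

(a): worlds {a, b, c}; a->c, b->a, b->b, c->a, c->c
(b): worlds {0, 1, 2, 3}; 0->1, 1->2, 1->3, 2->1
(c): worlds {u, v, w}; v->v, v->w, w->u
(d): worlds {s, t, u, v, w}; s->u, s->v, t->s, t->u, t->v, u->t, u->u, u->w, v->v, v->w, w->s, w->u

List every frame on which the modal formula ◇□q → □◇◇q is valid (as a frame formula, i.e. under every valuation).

The schema corresponds to a generalized confluence (Geach) condition: ∀x ∀y ∀z ((xRy ∧ xRz) → ∃w (yRw ∧ zR²w)).
(a): satisfies the condition.
(b): fails — 0R1, 0R1 but no w with 1Rw and 1R²w.
(c): fails — vRv, vRw but no t with vRt and wR²t.
(d): satisfies the condition.
Valid on: (a), (d).

(a), (d)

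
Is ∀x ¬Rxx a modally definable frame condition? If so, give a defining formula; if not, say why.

Modal frame validity is preserved under surjective bounded morphisms.
The 5-cycle (worlds w0,w1,w2,w3,w4 with w0→w1→w2→w3→w4→w0) is irreflexive, and the map sending every world to a single reflexive point • is a surjective bounded morphism (forth: every edge maps to (•,•); back: every world has a successor). So any modal formula valid on the 5-cycle is also valid on the reflexive point, which is not irreflexive.
Hence irreflexivity is not modally definable.

No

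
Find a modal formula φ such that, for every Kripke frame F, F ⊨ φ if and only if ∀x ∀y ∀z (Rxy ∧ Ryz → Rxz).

This is transitivity; the standard corresponding axiom is 4: □p → □□p.
Suppose □p→□□p is valid. Take Rxy, Ryz and set V(p)={w : Rxw}. Then □p at x, so □□p at x, so □p at y, so p at z, i.e. Rxz.

□p → □□p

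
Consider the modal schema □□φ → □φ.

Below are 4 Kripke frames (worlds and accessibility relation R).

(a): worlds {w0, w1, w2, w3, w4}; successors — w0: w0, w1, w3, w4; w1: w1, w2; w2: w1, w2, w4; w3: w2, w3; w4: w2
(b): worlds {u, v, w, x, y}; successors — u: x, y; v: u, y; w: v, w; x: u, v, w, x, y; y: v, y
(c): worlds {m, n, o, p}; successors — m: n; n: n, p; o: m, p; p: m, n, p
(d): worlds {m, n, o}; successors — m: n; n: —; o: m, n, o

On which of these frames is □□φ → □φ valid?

(a), (c)

Frame correspondent (Sahlqvist): ∀x ∀y (Rxy → ∃z (Rxz ∧ Rzy)) — i.e. density.
(a): satisfies the condition.
(b): fails — Rvu but no z with Rvz and Rzu.
(c): satisfies the condition.
(d): fails — Rmn but no z with Rmz and Rzn.
Valid on: (a), (c).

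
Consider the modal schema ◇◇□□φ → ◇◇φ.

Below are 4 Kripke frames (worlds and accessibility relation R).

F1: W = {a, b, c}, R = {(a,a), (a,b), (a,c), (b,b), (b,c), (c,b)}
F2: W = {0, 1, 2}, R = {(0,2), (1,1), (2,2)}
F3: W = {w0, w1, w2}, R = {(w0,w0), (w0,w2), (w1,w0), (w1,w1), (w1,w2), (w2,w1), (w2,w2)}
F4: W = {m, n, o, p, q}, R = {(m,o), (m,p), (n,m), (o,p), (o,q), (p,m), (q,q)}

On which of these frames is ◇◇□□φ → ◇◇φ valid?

F1, F2, F3

Frame correspondent (Sahlqvist): ∀x ∀y (xR²y → ∃w (yR²w ∧ xR²w)) — i.e. a generalized confluence (Geach) condition.
F1: holds.
F2: holds.
F3: holds.
F4: fails — nR²o but no w with oR²w and nR²w.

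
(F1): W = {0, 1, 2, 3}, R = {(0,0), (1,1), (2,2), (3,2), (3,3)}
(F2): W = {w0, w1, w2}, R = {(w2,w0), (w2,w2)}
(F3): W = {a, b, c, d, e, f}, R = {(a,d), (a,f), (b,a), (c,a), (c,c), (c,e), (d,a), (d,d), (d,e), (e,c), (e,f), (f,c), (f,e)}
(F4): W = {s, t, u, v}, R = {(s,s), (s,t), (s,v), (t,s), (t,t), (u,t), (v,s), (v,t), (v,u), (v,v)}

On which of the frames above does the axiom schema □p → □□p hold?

This is the axiom for transitivity; its first-order frame correspondent is ∀x ∀y ∀z (Rxy ∧ Ryz → Rxz).
(F1): condition met.
(F2): condition met.
(F3): fails — Rfe and Ref but not Rff.
(F4): fails — Rut and Rts but not Rus.

(F1), (F2)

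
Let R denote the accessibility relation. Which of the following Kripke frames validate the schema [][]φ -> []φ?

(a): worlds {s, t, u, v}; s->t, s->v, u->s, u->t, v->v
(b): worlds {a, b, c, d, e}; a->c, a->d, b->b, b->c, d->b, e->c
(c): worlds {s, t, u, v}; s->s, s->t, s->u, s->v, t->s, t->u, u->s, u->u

The schema corresponds to density: forall x forall y (Rxy -> exists z (Rxz & Rzy)).
(a): fails — Rus but no z with Ruz and Rzs.
(b): fails — Rec but no z with Rez and Rzc.
(c): holds.
Valid on: (c).

(c)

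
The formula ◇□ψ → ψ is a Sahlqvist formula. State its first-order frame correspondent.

This schema is equivalent to the B axiom ψ → □◇ψ.
It corresponds to symmetry: ∀x ∀y (Rxy → Ryx).

symmetry: ∀x ∀y (Rxy → Ryx)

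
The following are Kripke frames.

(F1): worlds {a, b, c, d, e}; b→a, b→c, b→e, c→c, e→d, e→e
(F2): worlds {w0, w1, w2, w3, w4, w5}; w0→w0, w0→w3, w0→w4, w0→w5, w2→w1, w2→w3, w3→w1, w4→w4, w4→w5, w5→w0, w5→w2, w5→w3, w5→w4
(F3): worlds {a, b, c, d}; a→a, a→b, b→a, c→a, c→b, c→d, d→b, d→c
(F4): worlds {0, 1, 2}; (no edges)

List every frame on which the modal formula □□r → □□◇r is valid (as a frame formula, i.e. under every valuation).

(F3), (F4)

Frame correspondent (Sahlqvist): ∀x ∀z (xR²z → ∃w (xR²w ∧ zRw)) — i.e. a generalized confluence (Geach) condition.
(F1): fails — bR²d but no w with bR²w and dRw.
(F2): fails — w0R²w1 but no w with w0R²w and w1Rw.
(F3): satisfies the condition.
(F4): satisfies the condition.
Valid on: (F3), (F4).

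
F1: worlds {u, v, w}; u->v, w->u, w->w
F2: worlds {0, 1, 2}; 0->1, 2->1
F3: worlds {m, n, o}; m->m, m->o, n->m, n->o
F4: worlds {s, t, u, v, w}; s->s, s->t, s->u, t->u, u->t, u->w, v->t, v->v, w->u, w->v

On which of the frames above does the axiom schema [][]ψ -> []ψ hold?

F3

The schema corresponds to density: forall x forall y (Rxy -> exists z (Rxz & Rzy)).
F1: fails — Ruv but no z with Ruz and Rzv.
F2: fails — R01 but no z with R0z and Rz1.
F3: ✓.
F4: fails — Ruw but no z with Ruz and Rzw.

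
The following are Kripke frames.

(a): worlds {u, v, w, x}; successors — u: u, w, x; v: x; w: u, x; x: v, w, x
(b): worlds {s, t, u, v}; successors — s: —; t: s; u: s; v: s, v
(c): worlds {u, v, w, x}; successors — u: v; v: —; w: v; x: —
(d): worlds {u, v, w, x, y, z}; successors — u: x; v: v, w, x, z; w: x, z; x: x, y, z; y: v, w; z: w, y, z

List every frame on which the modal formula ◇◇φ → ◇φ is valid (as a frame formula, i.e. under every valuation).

The schema corresponds to transitivity: ∀x ∀y ∀z (Rxy ∧ Ryz → Rxz).
(a): fails — Rxw and Rwu but not Rxu.
(b): condition met.
(c): condition met.
(d): fails — Rvz and Rzy but not Rvy.

(b), (c)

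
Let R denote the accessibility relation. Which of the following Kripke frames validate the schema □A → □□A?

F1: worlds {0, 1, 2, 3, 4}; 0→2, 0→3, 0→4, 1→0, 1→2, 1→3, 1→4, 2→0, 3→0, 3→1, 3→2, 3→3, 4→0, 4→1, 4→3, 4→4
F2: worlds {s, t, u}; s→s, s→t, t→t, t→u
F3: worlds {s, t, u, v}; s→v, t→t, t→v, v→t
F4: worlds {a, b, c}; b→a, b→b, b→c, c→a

The schema corresponds to transitivity: ∀x ∀y ∀z (Rxy ∧ Ryz → Rxz).
F1: fails — R02 and R20 but not R00.
F2: fails — Rst and Rtu but not Rsu.
F3: fails — Rvt and Rtv but not Rvv.
F4: condition met.
Valid on: F4.

F4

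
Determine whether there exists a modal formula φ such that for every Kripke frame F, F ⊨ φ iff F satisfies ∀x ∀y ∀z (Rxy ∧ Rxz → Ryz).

Yes: it is the Euclidean property, defined by the 5 schema ◇p → □◇p.
Suppose ◇p→□◇p is valid. Take Rxy, Rxz and set V(p)={y}. Then ◇p at x, so □◇p at x, so ◇p at z, so some w with Rzw has p; w=y, i.e. Rzy. By symmetry of the argument, Ryz.

Definable; ◇p → □◇p defines it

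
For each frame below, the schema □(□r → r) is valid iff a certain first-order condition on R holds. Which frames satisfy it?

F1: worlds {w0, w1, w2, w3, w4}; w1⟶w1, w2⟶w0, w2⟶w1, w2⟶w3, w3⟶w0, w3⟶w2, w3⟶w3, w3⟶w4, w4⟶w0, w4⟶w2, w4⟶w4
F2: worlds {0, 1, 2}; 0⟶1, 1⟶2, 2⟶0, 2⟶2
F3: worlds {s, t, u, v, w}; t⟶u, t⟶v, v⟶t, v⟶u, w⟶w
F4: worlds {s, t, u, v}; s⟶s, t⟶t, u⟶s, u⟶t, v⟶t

The schema corresponds to shift-reflexivity: ∀x ∀y (Rxy → Ryy).
F1: fails — Rw3w2 but not Rw2w2.
F2: fails — R01 but not R11.
F3: fails — Rtv but not Rvv.
F4: ✓.

F4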